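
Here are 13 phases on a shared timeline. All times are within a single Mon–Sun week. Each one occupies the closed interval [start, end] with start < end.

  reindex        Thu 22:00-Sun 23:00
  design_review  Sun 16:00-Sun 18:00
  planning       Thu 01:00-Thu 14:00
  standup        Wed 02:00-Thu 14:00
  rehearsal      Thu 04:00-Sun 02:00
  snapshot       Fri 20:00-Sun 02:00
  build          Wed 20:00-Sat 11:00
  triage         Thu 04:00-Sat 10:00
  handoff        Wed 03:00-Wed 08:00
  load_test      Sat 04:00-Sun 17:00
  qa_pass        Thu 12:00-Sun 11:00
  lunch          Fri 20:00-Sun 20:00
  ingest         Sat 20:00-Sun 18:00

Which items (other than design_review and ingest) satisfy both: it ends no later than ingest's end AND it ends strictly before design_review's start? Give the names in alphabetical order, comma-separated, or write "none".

build, handoff, planning, qa_pass, rehearsal, snapshot, standup, triage

Conditions: its end is no later than ingest's end (X.end <= Sun 18:00) AND its end is strictly before design_review's start (X.end < Sun 16:00).
build: end Sat 11:00 <= Sun 18:00? ✓; end Sat 11:00 < Sun 16:00? ✓ → yes.
handoff: end Wed 08:00 <= Sun 18:00? ✓; end Wed 08:00 < Sun 16:00? ✓ → yes.
load_test: end Sun 17:00 <= Sun 18:00? ✓; end Sun 17:00 < Sun 16:00? ✗ → no.
lunch: end Sun 20:00 <= Sun 18:00? ✗; end Sun 20:00 < Sun 16:00? ✗ → no.
planning: end Thu 14:00 <= Sun 18:00? ✓; end Thu 14:00 < Sun 16:00? ✓ → yes.
qa_pass: end Sun 11:00 <= Sun 18:00? ✓; end Sun 11:00 < Sun 16:00? ✓ → yes.
rehearsal: end Sun 02:00 <= Sun 18:00? ✓; end Sun 02:00 < Sun 16:00? ✓ → yes.
reindex: end Sun 23:00 <= Sun 18:00? ✗; end Sun 23:00 < Sun 16:00? ✗ → no.
snapshot: end Sun 02:00 <= Sun 18:00? ✓; end Sun 02:00 < Sun 16:00? ✓ → yes.
standup: end Thu 14:00 <= Sun 18:00? ✓; end Thu 14:00 < Sun 16:00? ✓ → yes.
triage: end Sat 10:00 <= Sun 18:00? ✓; end Sat 10:00 < Sun 16:00? ✓ → yes.
Result: build, handoff, planning, qa_pass, rehearsal, snapshot, standup, triage.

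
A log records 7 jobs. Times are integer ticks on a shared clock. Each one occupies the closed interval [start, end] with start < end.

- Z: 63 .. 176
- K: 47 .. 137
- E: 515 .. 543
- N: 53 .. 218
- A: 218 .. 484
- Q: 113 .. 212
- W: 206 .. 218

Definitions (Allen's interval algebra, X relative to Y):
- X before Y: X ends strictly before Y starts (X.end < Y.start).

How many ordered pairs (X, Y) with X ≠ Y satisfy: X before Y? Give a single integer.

Checking all 42 ordered pairs for relation 'before'; matching pairs in alphabetical order:
(A, E): A before E ✓
(K, A): K before A ✓
(K, E): K before E ✓
(K, W): K before W ✓
(N, E): N before E ✓
(Q, A): Q before A ✓
(Q, E): Q before E ✓
(W, E): W before E ✓
(Z, A): Z before A ✓
(Z, E): Z before E ✓
(Z, W): Z before W ✓
Count: 11.

11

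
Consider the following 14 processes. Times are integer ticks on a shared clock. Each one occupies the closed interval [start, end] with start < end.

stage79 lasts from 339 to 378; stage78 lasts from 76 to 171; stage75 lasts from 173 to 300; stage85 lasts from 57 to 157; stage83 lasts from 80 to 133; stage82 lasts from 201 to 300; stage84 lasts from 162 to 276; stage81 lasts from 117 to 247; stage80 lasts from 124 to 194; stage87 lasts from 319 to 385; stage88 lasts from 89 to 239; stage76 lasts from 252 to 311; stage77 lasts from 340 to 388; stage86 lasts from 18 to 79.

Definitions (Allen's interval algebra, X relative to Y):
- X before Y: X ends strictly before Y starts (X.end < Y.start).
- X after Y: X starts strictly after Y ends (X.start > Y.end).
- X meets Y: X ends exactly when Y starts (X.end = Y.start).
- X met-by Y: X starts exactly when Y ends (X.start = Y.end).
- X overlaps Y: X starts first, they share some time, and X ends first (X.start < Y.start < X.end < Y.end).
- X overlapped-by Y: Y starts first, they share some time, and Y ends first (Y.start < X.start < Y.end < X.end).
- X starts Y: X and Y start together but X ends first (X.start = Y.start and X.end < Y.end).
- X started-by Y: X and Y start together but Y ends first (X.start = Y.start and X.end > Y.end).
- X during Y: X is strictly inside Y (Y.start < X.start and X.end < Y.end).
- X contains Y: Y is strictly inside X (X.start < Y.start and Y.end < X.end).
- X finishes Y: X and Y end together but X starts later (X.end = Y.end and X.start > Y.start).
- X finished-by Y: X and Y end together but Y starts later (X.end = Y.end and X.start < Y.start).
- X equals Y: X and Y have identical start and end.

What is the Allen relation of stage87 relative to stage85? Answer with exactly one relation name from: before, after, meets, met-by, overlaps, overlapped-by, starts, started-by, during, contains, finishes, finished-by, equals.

after

stage87 = [319, 385]; stage85 = [57, 157].
Compare endpoints: stage87.start > stage85.start, stage87.start > stage85.end, stage87.end > stage85.start, stage87.end > stage85.end.
That pattern is 'after'.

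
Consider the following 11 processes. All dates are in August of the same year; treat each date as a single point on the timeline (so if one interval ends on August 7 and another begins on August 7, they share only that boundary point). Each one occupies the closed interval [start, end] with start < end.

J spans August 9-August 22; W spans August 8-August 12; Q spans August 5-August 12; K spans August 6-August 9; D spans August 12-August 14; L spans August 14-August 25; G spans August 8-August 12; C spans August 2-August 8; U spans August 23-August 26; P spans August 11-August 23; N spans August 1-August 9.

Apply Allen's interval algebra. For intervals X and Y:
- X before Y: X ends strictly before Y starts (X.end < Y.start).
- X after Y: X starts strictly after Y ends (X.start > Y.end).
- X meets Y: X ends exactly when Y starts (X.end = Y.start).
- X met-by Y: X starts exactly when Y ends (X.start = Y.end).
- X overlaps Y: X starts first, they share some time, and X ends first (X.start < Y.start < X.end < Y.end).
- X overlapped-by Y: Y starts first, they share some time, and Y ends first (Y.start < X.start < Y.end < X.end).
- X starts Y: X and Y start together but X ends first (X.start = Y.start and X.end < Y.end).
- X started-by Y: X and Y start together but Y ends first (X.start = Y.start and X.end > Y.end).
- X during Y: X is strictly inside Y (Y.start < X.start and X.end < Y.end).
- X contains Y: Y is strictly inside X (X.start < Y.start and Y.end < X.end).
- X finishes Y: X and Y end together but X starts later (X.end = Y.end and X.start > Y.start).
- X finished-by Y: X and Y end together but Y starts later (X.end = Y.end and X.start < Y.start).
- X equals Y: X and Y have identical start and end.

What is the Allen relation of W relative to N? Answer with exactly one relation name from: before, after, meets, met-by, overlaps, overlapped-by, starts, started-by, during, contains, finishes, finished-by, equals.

W = [August 8, August 12]; N = [August 1, August 9].
Compare endpoints: W.start > N.start, W.start < N.end, W.end > N.start, W.end > N.end.
That pattern is 'overlapped-by'.

overlapped-by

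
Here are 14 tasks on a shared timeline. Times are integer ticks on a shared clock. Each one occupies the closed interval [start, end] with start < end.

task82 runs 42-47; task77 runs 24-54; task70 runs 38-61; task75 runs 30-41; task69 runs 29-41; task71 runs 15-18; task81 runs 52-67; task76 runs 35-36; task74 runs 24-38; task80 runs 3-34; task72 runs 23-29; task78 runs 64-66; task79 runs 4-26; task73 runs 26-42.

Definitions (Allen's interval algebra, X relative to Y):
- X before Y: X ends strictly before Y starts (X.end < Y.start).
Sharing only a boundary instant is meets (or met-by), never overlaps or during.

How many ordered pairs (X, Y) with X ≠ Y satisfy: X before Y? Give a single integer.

Checking all 182 ordered pairs for relation 'before'; matching pairs in alphabetical order:
(task69, task78): task69 before task78 ✓
(task69, task81): task69 before task81 ✓
(task69, task82): task69 before task82 ✓
(task70, task78): task70 before task78 ✓
(task71, task69): task71 before task69 ✓
(task71, task70): task71 before task70 ✓
(task71, task72): task71 before task72 ✓
(task71, task73): task71 before task73 ✓
(task71, task74): task71 before task74 ✓
(task71, task75): task71 before task75 ✓
(task71, task76): task71 before task76 ✓
(task71, task77): task71 before task77 ✓
(task71, task78): task71 before task78 ✓
(task71, task81): task71 before task81 ✓
(task71, task82): task71 before task82 ✓
(task72, task70): task72 before task70 ✓
(task72, task75): task72 before task75 ✓
(task72, task76): task72 before task76 ✓
(task72, task78): task72 before task78 ✓
(task72, task81): task72 before task81 ✓
(task72, task82): task72 before task82 ✓
(task73, task78): task73 before task78 ✓
(task73, task81): task73 before task81 ✓
(task74, task78): task74 before task78 ✓
... plus 24 further pairs not listed.
Count: 48.

48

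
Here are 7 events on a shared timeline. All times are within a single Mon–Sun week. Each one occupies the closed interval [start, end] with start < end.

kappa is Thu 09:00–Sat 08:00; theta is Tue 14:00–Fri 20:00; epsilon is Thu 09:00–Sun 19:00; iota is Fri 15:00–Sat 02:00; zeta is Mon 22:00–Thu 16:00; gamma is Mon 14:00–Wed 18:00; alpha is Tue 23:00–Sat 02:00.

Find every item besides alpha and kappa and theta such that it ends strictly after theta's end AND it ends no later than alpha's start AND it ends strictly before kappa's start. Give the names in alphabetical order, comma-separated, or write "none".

Conditions: its end is strictly after theta's end (X.end > Fri 20:00) AND its end is no later than alpha's start (X.end <= Tue 23:00) AND its end is strictly before kappa's start (X.end < Thu 09:00).
epsilon: end Sun 19:00 > Fri 20:00? ✓; end Sun 19:00 <= Tue 23:00? ✗; end Sun 19:00 < Thu 09:00? ✗ → no.
gamma: end Wed 18:00 > Fri 20:00? ✗; end Wed 18:00 <= Tue 23:00? ✗; end Wed 18:00 < Thu 09:00? ✓ → no.
iota: end Sat 02:00 > Fri 20:00? ✓; end Sat 02:00 <= Tue 23:00? ✗; end Sat 02:00 < Thu 09:00? ✗ → no.
zeta: end Thu 16:00 > Fri 20:00? ✗; end Thu 16:00 <= Tue 23:00? ✗; end Thu 16:00 < Thu 09:00? ✗ → no.
Result: none.

none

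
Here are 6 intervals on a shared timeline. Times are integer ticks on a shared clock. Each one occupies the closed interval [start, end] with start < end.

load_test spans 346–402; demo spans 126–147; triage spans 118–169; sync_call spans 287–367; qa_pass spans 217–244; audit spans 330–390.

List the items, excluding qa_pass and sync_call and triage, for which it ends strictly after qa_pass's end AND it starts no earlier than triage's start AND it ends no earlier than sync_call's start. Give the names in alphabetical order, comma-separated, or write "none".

audit, load_test

Conditions: its end is strictly after qa_pass's end (X.end > 244) AND its start is no earlier than triage's start (X.start >= 118) AND its end is no earlier than sync_call's start (X.end >= 287).
audit: end 390 > 244? ✓; start 330 >= 118? ✓; end 390 >= 287? ✓ → yes.
demo: end 147 > 244? ✗; start 126 >= 118? ✓; end 147 >= 287? ✗ → no.
load_test: end 402 > 244? ✓; start 346 >= 118? ✓; end 402 >= 287? ✓ → yes.
Result: audit, load_test.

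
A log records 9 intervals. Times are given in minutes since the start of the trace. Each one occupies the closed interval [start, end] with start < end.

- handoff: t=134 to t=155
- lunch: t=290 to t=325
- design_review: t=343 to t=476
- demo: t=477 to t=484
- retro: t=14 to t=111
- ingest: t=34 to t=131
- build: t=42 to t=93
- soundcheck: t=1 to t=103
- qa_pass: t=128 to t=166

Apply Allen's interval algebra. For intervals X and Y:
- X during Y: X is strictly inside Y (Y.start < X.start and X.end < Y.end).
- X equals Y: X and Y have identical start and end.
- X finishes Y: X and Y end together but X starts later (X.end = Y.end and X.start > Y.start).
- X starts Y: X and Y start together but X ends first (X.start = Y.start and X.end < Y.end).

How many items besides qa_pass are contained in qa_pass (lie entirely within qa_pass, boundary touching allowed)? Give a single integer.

1

Target qa_pass = [t=128, t=166].
build [t=42, t=93] → before → no.
demo [t=477, t=484] → after → no.
design_review [t=343, t=476] → after → no.
handoff [t=134, t=155] → during → counts.
ingest [t=34, t=131] → overlaps → no.
lunch [t=290, t=325] → after → no.
retro [t=14, t=111] → before → no.
soundcheck [t=1, t=103] → before → no.
Total: 1.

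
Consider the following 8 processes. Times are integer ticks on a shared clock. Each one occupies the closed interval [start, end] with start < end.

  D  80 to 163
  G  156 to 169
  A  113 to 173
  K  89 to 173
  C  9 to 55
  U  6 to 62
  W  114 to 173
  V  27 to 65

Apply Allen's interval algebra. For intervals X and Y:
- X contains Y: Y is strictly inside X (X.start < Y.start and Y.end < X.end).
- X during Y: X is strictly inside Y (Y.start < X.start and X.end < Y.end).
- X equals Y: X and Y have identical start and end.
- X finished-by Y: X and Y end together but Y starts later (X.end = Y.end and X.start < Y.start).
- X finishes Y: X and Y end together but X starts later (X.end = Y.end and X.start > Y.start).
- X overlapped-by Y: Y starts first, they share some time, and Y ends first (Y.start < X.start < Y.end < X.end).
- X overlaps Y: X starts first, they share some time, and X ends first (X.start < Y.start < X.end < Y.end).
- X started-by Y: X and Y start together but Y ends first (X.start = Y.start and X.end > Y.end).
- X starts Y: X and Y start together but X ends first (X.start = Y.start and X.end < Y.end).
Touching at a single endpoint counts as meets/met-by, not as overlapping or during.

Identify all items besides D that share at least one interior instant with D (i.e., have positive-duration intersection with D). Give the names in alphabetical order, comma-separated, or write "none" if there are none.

Target D = [80, 163].
A [113, 173] → overlapped-by → yes.
C [9, 55] → before → no.
G [156, 169] → overlapped-by → yes.
K [89, 173] → overlapped-by → yes.
U [6, 62] → before → no.
V [27, 65] → before → no.
W [114, 173] → overlapped-by → yes.
Result: A, G, K, W.

A, G, K, W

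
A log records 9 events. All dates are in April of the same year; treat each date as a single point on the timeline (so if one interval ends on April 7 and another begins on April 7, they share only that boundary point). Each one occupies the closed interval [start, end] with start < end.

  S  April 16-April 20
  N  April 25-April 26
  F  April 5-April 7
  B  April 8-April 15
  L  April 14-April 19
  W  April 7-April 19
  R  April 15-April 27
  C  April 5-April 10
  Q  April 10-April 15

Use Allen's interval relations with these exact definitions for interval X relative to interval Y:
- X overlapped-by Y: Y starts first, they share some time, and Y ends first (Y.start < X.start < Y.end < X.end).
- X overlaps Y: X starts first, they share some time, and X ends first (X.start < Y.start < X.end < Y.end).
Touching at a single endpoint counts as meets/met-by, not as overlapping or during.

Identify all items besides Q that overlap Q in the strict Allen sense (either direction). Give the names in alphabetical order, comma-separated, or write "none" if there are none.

Target Q = [April 10, April 15].
B [April 8, April 15] → finished-by → no.
C [April 5, April 10] → meets → no.
F [April 5, April 7] → before → no.
L [April 14, April 19] → overlapped-by → yes.
N [April 25, April 26] → after → no.
R [April 15, April 27] → met-by → no.
S [April 16, April 20] → after → no.
W [April 7, April 19] → contains → no.
Result: L.

L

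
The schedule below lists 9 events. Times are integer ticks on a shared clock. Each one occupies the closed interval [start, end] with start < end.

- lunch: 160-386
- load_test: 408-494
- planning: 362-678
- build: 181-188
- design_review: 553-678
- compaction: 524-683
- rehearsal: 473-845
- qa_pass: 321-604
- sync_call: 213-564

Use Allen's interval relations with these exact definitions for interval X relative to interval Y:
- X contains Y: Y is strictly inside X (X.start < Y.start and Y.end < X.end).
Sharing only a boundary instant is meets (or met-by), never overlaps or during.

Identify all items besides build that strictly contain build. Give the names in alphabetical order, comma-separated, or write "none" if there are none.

Target build = [181, 188].
compaction [524, 683] → after → no.
design_review [553, 678] → after → no.
load_test [408, 494] → after → no.
lunch [160, 386] → contains → yes.
planning [362, 678] → after → no.
qa_pass [321, 604] → after → no.
rehearsal [473, 845] → after → no.
sync_call [213, 564] → after → no.
Result: lunch.

lunch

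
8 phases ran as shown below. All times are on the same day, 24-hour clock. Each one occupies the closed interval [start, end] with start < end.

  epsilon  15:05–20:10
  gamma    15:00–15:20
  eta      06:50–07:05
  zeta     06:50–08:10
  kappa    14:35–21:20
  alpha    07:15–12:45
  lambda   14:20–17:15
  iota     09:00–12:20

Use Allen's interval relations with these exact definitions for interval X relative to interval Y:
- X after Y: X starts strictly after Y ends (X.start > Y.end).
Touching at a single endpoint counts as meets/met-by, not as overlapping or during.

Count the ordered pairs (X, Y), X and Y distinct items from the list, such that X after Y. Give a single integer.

19

Checking all 56 ordered pairs for relation 'after'; matching pairs in alphabetical order:
(alpha, eta): alpha after eta ✓
(epsilon, alpha): epsilon after alpha ✓
(epsilon, eta): epsilon after eta ✓
(epsilon, iota): epsilon after iota ✓
(epsilon, zeta): epsilon after zeta ✓
(gamma, alpha): gamma after alpha ✓
(gamma, eta): gamma after eta ✓
(gamma, iota): gamma after iota ✓
(gamma, zeta): gamma after zeta ✓
(iota, eta): iota after eta ✓
(iota, zeta): iota after zeta ✓
(kappa, alpha): kappa after alpha ✓
(kappa, eta): kappa after eta ✓
(kappa, iota): kappa after iota ✓
(kappa, zeta): kappa after zeta ✓
(lambda, alpha): lambda after alpha ✓
(lambda, eta): lambda after eta ✓
(lambda, iota): lambda after iota ✓
(lambda, zeta): lambda after zeta ✓
Count: 19.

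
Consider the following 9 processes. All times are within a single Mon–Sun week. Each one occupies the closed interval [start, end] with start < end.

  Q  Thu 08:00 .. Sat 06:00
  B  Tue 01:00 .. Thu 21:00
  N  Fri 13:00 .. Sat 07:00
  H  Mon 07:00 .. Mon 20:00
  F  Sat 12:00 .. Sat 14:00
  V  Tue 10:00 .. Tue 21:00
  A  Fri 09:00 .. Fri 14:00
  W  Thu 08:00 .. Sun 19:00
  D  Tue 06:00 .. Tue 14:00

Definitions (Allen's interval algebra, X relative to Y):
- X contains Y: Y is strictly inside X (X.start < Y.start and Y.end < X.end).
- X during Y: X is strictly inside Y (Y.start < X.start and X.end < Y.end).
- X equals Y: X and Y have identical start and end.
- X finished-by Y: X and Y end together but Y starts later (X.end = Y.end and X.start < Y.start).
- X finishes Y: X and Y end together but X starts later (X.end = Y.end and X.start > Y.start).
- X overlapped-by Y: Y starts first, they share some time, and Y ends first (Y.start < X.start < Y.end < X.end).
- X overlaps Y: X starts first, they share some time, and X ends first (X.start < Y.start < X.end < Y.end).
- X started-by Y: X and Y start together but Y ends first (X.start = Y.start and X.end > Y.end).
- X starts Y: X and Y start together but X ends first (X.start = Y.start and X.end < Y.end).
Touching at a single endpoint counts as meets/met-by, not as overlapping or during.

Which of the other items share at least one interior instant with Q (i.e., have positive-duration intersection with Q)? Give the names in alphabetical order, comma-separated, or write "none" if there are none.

A, B, N, W

Target Q = [Thu 08:00, Sat 06:00].
A [Fri 09:00, Fri 14:00] → during → yes.
B [Tue 01:00, Thu 21:00] → overlaps → yes.
D [Tue 06:00, Tue 14:00] → before → no.
F [Sat 12:00, Sat 14:00] → after → no.
H [Mon 07:00, Mon 20:00] → before → no.
N [Fri 13:00, Sat 07:00] → overlapped-by → yes.
V [Tue 10:00, Tue 21:00] → before → no.
W [Thu 08:00, Sun 19:00] → started-by → yes.
Result: A, B, N, W.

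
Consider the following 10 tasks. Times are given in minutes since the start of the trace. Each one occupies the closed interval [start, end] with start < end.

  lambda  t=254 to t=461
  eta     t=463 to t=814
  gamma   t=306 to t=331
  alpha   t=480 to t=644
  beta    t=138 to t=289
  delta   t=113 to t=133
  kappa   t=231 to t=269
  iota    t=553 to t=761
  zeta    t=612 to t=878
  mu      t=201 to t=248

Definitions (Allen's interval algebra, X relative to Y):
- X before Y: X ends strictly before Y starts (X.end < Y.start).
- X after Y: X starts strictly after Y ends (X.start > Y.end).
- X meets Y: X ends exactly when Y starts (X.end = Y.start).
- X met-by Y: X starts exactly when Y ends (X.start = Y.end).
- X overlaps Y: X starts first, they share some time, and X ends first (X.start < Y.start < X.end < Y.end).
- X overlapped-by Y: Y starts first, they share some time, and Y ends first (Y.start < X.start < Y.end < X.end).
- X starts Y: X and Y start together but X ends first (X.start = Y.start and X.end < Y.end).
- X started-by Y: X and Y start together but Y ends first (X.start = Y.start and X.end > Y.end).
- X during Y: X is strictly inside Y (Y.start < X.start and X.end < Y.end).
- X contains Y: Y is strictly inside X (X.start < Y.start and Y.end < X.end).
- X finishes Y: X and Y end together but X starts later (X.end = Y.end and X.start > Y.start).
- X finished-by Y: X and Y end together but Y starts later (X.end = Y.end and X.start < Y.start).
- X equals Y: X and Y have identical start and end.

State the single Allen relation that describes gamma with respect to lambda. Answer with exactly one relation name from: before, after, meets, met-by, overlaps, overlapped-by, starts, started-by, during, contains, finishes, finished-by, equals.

gamma = [t=306, t=331]; lambda = [t=254, t=461].
Compare endpoints: gamma.start > lambda.start, gamma.start < lambda.end, gamma.end > lambda.start, gamma.end < lambda.end.
That pattern is 'during'.

during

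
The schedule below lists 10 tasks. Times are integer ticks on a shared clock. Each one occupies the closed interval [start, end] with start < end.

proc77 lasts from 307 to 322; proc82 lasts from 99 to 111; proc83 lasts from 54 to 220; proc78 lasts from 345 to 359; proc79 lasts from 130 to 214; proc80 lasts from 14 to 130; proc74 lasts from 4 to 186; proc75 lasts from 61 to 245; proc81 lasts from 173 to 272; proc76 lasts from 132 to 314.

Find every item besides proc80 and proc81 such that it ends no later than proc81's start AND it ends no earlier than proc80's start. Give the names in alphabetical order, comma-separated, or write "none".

proc82

Conditions: its end is no later than proc81's start (X.end <= 173) AND its end is no earlier than proc80's start (X.end >= 14).
proc74: end 186 <= 173? ✗; end 186 >= 14? ✓ → no.
proc75: end 245 <= 173? ✗; end 245 >= 14? ✓ → no.
proc76: end 314 <= 173? ✗; end 314 >= 14? ✓ → no.
proc77: end 322 <= 173? ✗; end 322 >= 14? ✓ → no.
proc78: end 359 <= 173? ✗; end 359 >= 14? ✓ → no.
proc79: end 214 <= 173? ✗; end 214 >= 14? ✓ → no.
proc82: end 111 <= 173? ✓; end 111 >= 14? ✓ → yes.
proc83: end 220 <= 173? ✗; end 220 >= 14? ✓ → no.
Result: proc82.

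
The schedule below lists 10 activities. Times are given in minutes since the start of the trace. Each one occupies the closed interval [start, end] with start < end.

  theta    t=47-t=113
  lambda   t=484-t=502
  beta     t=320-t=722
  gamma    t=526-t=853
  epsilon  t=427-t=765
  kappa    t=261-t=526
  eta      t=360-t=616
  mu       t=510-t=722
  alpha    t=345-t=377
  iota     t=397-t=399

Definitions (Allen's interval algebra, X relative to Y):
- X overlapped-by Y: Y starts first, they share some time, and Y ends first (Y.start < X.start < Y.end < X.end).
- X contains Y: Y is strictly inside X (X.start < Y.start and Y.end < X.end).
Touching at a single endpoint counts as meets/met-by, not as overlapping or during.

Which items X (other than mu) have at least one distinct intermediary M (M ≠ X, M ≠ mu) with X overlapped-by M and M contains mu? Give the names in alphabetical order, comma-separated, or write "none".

gamma

Target mu = [t=510, t=722].
Intermediaries M with M contains mu: epsilon.
Via epsilon — items with X overlapped-by epsilon: gamma.
Union: gamma.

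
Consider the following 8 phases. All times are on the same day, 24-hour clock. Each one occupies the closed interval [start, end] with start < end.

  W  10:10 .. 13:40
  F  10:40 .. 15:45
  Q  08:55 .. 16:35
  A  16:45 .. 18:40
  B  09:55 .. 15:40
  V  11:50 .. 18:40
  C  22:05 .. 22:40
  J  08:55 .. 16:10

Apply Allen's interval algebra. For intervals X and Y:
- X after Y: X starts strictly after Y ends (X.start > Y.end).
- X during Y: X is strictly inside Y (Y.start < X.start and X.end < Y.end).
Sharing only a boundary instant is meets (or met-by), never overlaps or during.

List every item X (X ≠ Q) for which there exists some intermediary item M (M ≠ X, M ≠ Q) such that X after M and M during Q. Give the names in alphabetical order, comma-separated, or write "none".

Target Q = [08:55, 16:35].
Intermediaries M with M during Q: B, F, W.
Via B — items with X after B: A, C.
Via F — items with X after F: A, C.
Via W — items with X after W: A, C.
Union: A, C.

A, C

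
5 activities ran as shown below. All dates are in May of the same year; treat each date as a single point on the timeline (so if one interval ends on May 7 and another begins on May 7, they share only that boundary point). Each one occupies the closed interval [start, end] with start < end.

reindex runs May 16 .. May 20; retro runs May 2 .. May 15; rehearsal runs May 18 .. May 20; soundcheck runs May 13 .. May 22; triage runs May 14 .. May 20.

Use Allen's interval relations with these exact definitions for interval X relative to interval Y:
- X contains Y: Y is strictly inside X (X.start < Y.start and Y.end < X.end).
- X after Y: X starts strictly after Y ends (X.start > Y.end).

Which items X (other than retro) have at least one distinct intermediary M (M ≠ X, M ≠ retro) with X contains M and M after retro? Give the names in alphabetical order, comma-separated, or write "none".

Target retro = [May 2, May 15].
Intermediaries M with M after retro: rehearsal, reindex.
Via rehearsal — items with X contains rehearsal: soundcheck.
Via reindex — items with X contains reindex: soundcheck.
Union: soundcheck.

soundcheck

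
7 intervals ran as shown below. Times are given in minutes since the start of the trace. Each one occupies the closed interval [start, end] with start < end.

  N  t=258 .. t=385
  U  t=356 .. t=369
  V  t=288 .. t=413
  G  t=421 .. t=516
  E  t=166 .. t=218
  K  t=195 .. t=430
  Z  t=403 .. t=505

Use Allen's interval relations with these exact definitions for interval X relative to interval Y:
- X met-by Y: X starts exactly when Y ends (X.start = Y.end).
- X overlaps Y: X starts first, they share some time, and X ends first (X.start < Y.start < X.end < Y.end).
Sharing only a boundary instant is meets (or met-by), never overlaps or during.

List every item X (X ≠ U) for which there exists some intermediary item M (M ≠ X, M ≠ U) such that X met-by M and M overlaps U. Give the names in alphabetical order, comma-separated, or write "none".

Target U = [t=356, t=369].
Intermediaries M with M overlaps U: none.
Union: none.

none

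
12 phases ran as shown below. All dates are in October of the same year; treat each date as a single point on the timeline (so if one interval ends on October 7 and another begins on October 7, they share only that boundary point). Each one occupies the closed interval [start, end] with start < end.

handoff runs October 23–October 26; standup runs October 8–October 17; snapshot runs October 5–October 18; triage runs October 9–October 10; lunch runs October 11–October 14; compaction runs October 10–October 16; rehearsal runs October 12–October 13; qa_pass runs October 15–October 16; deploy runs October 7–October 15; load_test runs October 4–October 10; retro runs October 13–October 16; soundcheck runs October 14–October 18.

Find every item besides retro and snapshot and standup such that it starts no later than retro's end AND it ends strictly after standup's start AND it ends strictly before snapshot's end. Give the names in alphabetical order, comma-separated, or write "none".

compaction, deploy, load_test, lunch, qa_pass, rehearsal, triage

Conditions: its start is no later than retro's end (X.start <= October 16) AND its end is strictly after standup's start (X.end > October 8) AND its end is strictly before snapshot's end (X.end < October 18).
compaction: start October 10 <= October 16? ✓; end October 16 > October 8? ✓; end October 16 < October 18? ✓ → yes.
deploy: start October 7 <= October 16? ✓; end October 15 > October 8? ✓; end October 15 < October 18? ✓ → yes.
handoff: start October 23 <= October 16? ✗; end October 26 > October 8? ✓; end October 26 < October 18? ✗ → no.
load_test: start October 4 <= October 16? ✓; end October 10 > October 8? ✓; end October 10 < October 18? ✓ → yes.
lunch: start October 11 <= October 16? ✓; end October 14 > October 8? ✓; end October 14 < October 18? ✓ → yes.
qa_pass: start October 15 <= October 16? ✓; end October 16 > October 8? ✓; end October 16 < October 18? ✓ → yes.
rehearsal: start October 12 <= October 16? ✓; end October 13 > October 8? ✓; end October 13 < October 18? ✓ → yes.
soundcheck: start October 14 <= October 16? ✓; end October 18 > October 8? ✓; end October 18 < October 18? ✗ → no.
triage: start October 9 <= October 16? ✓; end October 10 > October 8? ✓; end October 10 < October 18? ✓ → yes.
Result: compaction, deploy, load_test, lunch, qa_pass, rehearsal, triage.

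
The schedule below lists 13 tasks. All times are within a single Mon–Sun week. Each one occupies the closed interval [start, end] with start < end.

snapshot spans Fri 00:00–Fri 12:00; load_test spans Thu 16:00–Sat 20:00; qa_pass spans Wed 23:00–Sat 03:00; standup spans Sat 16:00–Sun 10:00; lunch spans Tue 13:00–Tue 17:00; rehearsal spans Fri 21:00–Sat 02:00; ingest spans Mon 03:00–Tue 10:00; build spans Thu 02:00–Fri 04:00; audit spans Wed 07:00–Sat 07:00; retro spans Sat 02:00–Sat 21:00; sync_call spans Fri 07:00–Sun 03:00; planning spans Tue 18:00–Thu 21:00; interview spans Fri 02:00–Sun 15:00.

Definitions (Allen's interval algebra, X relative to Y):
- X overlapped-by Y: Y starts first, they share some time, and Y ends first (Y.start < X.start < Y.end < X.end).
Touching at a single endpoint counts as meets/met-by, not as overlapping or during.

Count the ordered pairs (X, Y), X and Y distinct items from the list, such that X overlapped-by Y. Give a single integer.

Checking all 156 ordered pairs for relation 'overlapped-by'; matching pairs in alphabetical order:
(audit, planning): audit overlapped-by planning ✓
(build, planning): build overlapped-by planning ✓
(interview, audit): interview overlapped-by audit ✓
(interview, build): interview overlapped-by build ✓
(interview, load_test): interview overlapped-by load_test ✓
(interview, qa_pass): interview overlapped-by qa_pass ✓
(interview, snapshot): interview overlapped-by snapshot ✓
(load_test, audit): load_test overlapped-by audit ✓
(load_test, build): load_test overlapped-by build ✓
(load_test, planning): load_test overlapped-by planning ✓
(load_test, qa_pass): load_test overlapped-by qa_pass ✓
(qa_pass, planning): qa_pass overlapped-by planning ✓
(retro, audit): retro overlapped-by audit ✓
(retro, load_test): retro overlapped-by load_test ✓
(retro, qa_pass): retro overlapped-by qa_pass ✓
(snapshot, build): snapshot overlapped-by build ✓
(standup, load_test): standup overlapped-by load_test ✓
(standup, retro): standup overlapped-by retro ✓
(standup, sync_call): standup overlapped-by sync_call ✓
(sync_call, audit): sync_call overlapped-by audit ✓
(sync_call, load_test): sync_call overlapped-by load_test ✓
(sync_call, qa_pass): sync_call overlapped-by qa_pass ✓
(sync_call, snapshot): sync_call overlapped-by snapshot ✓
Count: 23.

23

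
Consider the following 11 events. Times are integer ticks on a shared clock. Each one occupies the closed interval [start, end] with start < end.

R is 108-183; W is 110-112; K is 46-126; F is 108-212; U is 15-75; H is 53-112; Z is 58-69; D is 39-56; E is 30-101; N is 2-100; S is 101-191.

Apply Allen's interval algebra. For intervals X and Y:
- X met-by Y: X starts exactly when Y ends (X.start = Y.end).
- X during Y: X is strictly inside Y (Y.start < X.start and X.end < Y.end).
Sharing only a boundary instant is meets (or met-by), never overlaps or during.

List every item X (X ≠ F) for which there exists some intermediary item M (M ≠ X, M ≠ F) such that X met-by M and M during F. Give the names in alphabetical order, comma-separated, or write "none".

Target F = [108, 212].
Intermediaries M with M during F: W.
Via W — items with X met-by W: none.
Union: none.

none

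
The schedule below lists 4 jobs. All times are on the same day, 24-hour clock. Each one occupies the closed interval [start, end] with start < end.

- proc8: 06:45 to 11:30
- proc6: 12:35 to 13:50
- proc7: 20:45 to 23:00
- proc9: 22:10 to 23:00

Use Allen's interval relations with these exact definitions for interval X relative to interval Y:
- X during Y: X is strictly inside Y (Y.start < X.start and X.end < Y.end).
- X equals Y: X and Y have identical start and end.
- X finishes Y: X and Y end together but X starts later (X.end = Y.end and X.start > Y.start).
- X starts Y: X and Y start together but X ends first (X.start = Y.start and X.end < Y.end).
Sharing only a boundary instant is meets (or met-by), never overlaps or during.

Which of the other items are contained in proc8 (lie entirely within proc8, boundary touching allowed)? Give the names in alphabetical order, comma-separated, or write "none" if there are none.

none

Target proc8 = [06:45, 11:30].
proc6 [12:35, 13:50] → after → no.
proc7 [20:45, 23:00] → after → no.
proc9 [22:10, 23:00] → after → no.
Result: none.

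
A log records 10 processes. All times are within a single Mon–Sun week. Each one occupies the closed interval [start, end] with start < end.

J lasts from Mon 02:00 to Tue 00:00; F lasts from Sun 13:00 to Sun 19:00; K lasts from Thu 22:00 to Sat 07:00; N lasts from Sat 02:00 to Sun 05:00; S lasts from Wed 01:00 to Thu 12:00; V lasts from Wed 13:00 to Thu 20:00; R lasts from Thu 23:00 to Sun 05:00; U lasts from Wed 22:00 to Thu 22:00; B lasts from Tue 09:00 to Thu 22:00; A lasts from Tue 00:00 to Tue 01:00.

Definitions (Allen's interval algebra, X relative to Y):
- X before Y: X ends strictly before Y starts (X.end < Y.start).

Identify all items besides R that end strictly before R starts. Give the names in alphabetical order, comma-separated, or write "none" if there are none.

Target R = [Thu 23:00, Sun 05:00].
A [Tue 00:00, Tue 01:00] → before → yes.
B [Tue 09:00, Thu 22:00] → before → yes.
F [Sun 13:00, Sun 19:00] → after → no.
J [Mon 02:00, Tue 00:00] → before → yes.
K [Thu 22:00, Sat 07:00] → overlaps → no.
N [Sat 02:00, Sun 05:00] → finishes → no.
S [Wed 01:00, Thu 12:00] → before → yes.
U [Wed 22:00, Thu 22:00] → before → yes.
V [Wed 13:00, Thu 20:00] → before → yes.
Result: A, B, J, S, U, V.

A, B, J, S, U, V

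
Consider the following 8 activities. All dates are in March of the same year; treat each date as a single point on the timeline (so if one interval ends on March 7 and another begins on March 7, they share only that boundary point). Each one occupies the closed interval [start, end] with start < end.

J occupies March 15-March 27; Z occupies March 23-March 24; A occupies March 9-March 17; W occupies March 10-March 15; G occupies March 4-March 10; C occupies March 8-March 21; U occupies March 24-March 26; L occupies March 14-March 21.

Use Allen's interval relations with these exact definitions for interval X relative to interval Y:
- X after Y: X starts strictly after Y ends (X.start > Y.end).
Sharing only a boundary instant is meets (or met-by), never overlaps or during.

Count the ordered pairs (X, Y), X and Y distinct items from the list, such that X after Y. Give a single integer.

12

Checking all 56 ordered pairs for relation 'after'; matching pairs in alphabetical order:
(J, G): J after G ✓
(L, G): L after G ✓
(U, A): U after A ✓
(U, C): U after C ✓
(U, G): U after G ✓
(U, L): U after L ✓
(U, W): U after W ✓
(Z, A): Z after A ✓
(Z, C): Z after C ✓
(Z, G): Z after G ✓
(Z, L): Z after L ✓
(Z, W): Z after W ✓
Count: 12.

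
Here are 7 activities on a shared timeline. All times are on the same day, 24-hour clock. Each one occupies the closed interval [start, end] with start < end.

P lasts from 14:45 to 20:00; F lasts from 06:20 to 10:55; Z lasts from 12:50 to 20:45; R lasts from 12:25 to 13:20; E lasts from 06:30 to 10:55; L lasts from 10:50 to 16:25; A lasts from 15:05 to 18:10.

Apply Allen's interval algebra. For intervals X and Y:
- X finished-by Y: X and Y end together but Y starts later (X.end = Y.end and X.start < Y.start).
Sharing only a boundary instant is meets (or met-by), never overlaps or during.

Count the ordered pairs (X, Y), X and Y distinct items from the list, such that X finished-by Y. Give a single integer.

1

Checking all 42 ordered pairs for relation 'finished-by'; matching pairs in alphabetical order:
(F, E): F finished-by E ✓
Count: 1.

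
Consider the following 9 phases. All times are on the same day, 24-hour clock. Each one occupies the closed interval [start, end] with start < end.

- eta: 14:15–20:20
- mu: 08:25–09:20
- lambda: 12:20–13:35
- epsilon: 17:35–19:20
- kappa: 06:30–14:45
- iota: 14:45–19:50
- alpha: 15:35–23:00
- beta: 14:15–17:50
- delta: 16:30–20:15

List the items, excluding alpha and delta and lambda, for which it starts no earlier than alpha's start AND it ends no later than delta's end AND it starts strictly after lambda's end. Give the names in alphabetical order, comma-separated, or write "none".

Conditions: its start is no earlier than alpha's start (X.start >= 15:35) AND its end is no later than delta's end (X.end <= 20:15) AND its start is strictly after lambda's end (X.start > 13:35).
beta: start 14:15 >= 15:35? ✗; end 17:50 <= 20:15? ✓; start 14:15 > 13:35? ✓ → no.
epsilon: start 17:35 >= 15:35? ✓; end 19:20 <= 20:15? ✓; start 17:35 > 13:35? ✓ → yes.
eta: start 14:15 >= 15:35? ✗; end 20:20 <= 20:15? ✗; start 14:15 > 13:35? ✓ → no.
iota: start 14:45 >= 15:35? ✗; end 19:50 <= 20:15? ✓; start 14:45 > 13:35? ✓ → no.
kappa: start 06:30 >= 15:35? ✗; end 14:45 <= 20:15? ✓; start 06:30 > 13:35? ✗ → no.
mu: start 08:25 >= 15:35? ✗; end 09:20 <= 20:15? ✓; start 08:25 > 13:35? ✗ → no.
Result: epsilon.

epsilon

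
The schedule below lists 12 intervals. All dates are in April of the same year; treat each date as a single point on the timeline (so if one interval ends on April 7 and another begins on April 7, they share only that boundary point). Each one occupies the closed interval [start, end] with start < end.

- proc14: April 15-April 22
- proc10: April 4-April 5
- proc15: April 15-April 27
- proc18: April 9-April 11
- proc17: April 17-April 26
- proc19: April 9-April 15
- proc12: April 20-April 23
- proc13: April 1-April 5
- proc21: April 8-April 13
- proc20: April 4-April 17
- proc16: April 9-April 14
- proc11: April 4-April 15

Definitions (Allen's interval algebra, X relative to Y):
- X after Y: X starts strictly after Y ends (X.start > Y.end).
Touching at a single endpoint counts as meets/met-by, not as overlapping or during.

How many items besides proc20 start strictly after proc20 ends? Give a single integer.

Target proc20 = [April 4, April 17].
proc10 [April 4, April 5] → starts → no.
proc11 [April 4, April 15] → starts → no.
proc12 [April 20, April 23] → after → counts.
proc13 [April 1, April 5] → overlaps → no.
proc14 [April 15, April 22] → overlapped-by → no.
proc15 [April 15, April 27] → overlapped-by → no.
proc16 [April 9, April 14] → during → no.
proc17 [April 17, April 26] → met-by → no.
proc18 [April 9, April 11] → during → no.
proc19 [April 9, April 15] → during → no.
proc21 [April 8, April 13] → during → no.
Total: 1.

1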